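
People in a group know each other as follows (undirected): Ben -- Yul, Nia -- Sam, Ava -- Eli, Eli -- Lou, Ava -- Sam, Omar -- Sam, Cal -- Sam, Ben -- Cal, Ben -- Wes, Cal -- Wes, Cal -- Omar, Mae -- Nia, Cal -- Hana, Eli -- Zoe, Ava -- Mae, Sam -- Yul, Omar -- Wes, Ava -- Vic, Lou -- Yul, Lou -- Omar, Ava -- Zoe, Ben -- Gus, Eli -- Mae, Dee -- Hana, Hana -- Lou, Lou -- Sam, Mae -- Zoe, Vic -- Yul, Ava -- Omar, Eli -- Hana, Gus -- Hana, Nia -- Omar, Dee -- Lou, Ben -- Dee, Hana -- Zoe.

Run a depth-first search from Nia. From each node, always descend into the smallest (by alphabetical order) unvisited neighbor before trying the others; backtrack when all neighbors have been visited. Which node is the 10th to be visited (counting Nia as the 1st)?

Omar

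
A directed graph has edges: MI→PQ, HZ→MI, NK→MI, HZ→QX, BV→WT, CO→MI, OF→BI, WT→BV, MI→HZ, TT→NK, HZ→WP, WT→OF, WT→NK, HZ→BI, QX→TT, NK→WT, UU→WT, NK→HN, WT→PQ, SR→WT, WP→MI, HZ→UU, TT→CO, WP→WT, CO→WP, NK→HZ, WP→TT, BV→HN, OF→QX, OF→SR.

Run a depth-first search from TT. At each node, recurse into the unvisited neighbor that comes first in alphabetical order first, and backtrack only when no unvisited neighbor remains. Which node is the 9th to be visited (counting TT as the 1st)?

Visit TT
TT → CO
CO → MI
MI → HZ
HZ → BI
HZ → QX
HZ → UU
UU → WT
WT → BV
BV → HN
WT → NK
WT → OF
OF → SR
WT → PQ
HZ → WP

Visit order: TT, CO, MI, HZ, BI, QX, UU, WT, BV, HN, NK, OF, SR, PQ, WP

BV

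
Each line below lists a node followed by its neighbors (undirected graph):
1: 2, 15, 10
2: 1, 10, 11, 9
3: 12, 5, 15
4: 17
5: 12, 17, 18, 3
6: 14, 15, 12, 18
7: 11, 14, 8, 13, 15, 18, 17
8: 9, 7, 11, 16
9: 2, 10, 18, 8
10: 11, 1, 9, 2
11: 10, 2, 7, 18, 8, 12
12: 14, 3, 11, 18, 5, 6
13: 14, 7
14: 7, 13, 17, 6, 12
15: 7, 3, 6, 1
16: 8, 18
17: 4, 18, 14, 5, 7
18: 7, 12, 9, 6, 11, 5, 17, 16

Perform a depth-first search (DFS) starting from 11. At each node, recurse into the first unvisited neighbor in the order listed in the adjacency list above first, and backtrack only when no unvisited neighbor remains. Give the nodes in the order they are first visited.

11 -> 10 -> 1 -> 2 -> 9 -> 18 -> 7 -> 14 -> 13 -> 17 -> 4 -> 5 -> 12 -> 3 -> 15 -> 6 -> 8 -> 16

Visit 11
11 → 10
10 → 1
1 → 2
2 → 9
9 → 18
18 → 7
7 → 14
14 → 13
14 → 17
17 → 4
17 → 5
5 → 12
12 → 3
3 → 15
15 → 6
7 → 8
8 → 16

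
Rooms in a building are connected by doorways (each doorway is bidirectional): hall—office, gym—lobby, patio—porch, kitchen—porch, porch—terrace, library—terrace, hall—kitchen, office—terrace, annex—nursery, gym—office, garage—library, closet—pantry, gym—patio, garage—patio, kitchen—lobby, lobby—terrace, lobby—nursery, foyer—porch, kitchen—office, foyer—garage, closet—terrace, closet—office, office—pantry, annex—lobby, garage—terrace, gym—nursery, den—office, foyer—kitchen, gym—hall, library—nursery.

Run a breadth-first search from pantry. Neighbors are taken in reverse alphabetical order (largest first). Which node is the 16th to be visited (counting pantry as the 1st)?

Visit pantry; enqueue office, closet → queue [office, closet]
Visit office; enqueue terrace, kitchen, hall, gym, den → queue [closet, terrace, kitchen, hall, gym, den]
Visit closet → queue [terrace, kitchen, hall, gym, den]
Visit terrace; enqueue porch, lobby, library, garage → queue [kitchen, hall, gym, den, porch, lobby, library, garage]
Visit kitchen; enqueue foyer → queue [hall, gym, den, porch, lobby, library, garage, foyer]
Visit hall → queue [gym, den, porch, lobby, library, garage, foyer]
Visit gym; enqueue patio, nursery → queue [den, porch, lobby, library, garage, foyer, patio, nursery]
Visit den → queue [porch, lobby, library, garage, foyer, patio, nursery]
Visit porch → queue [lobby, library, garage, foyer, patio, nursery]
Visit lobby; enqueue annex → queue [library, garage, foyer, patio, nursery, annex]
Visit library → queue [garage, foyer, patio, nursery, annex]
Visit garage → queue [foyer, patio, nursery, annex]
Visit foyer → queue [patio, nursery, annex]
Visit patio → queue [nursery, annex]
Visit nursery → queue [annex]
Visit annex → queue []

Visit order: pantry, office, closet, terrace, kitchen, hall, gym, den, porch, lobby, library, garage, foyer, patio, nursery, annex

annex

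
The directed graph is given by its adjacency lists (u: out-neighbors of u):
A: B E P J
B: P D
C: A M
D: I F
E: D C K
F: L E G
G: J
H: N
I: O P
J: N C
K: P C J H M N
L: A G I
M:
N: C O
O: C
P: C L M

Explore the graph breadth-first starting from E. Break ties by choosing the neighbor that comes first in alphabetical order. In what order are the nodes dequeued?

Visit E; enqueue C, D, K → queue [C, D, K]
Visit C; enqueue A, M → queue [D, K, A, M]
Visit D; enqueue F, I → queue [K, A, M, F, I]
Visit K; enqueue H, J, N, P → queue [A, M, F, I, H, J, N, P]
Visit A; enqueue B → queue [M, F, I, H, J, N, P, B]
Visit M → queue [F, I, H, J, N, P, B]
Visit F; enqueue G, L → queue [I, H, J, N, P, B, G, L]
Visit I; enqueue O → queue [H, J, N, P, B, G, L, O]
Visit H → queue [J, N, P, B, G, L, O]
Visit J → queue [N, P, B, G, L, O]
Visit N → queue [P, B, G, L, O]
Visit P → queue [B, G, L, O]
Visit B → queue [G, L, O]
Visit G → queue [L, O]
Visit L → queue [O]
Visit O → queue []

E, C, D, K, A, M, F, I, H, J, N, P, B, G, L, O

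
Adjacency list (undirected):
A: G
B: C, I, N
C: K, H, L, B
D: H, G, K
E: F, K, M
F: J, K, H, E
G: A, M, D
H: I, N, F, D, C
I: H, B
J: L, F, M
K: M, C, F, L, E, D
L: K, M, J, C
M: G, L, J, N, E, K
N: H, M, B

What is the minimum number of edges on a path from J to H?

2

Level 0: J
Level 1: F, L, M
Level 2: C, E, G, H, K, N
Level 3: A, B, D, I
H first appears at level 2.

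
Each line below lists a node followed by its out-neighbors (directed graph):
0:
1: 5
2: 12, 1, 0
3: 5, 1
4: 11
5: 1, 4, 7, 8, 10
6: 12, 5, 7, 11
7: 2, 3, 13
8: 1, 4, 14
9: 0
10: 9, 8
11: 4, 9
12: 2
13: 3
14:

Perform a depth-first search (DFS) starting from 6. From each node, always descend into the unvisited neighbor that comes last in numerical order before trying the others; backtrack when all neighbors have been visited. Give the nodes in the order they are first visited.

Visit 6
6 → 12
12 → 2
2 → 1
1 → 5
5 → 10
10 → 9
9 → 0
10 → 8
8 → 14
8 → 4
4 → 11
5 → 7
7 → 13
13 → 3

6 12 2 1 5 10 9 0 8 14 4 11 7 13 3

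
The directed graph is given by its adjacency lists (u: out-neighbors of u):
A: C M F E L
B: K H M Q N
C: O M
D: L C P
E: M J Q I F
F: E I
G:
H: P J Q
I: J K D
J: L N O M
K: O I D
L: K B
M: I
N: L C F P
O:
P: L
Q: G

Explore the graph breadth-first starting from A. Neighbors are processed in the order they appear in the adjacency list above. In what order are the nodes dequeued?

A, C, M, F, E, L, O, I, J, Q, K, B, D, N, G, H, P

Visit A; enqueue C, M, F, E, L → queue [C, M, F, E, L]
Visit C; enqueue O → queue [M, F, E, L, O]
Visit M; enqueue I → queue [F, E, L, O, I]
Visit F → queue [E, L, O, I]
Visit E; enqueue J, Q → queue [L, O, I, J, Q]
Visit L; enqueue K, B → queue [O, I, J, Q, K, B]
Visit O → queue [I, J, Q, K, B]
Visit I; enqueue D → queue [J, Q, K, B, D]
Visit J; enqueue N → queue [Q, K, B, D, N]
Visit Q; enqueue G → queue [K, B, D, N, G]
Visit K → queue [B, D, N, G]
Visit B; enqueue H → queue [D, N, G, H]
Visit D; enqueue P → queue [N, G, H, P]
Visit N → queue [G, H, P]
Visit G → queue [H, P]
Visit H → queue [P]
Visit P → queue []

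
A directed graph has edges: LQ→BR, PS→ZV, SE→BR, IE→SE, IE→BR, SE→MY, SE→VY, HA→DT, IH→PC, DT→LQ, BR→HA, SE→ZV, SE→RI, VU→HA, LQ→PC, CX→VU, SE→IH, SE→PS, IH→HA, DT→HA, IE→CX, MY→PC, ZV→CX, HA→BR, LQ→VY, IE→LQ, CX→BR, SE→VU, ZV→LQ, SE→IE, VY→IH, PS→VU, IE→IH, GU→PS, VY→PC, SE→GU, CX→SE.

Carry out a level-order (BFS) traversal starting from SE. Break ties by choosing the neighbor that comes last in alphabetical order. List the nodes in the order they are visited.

Visit SE; enqueue ZV, VY, VU, RI, PS, MY, IH, IE, GU, BR → queue [ZV, VY, VU, RI, PS, MY, IH, IE, GU, BR]
Visit ZV; enqueue LQ, CX → queue [VY, VU, RI, PS, MY, IH, IE, GU, BR, LQ, CX]
Visit VY; enqueue PC → queue [VU, RI, PS, MY, IH, IE, GU, BR, LQ, CX, PC]
Visit VU; enqueue HA → queue [RI, PS, MY, IH, IE, GU, BR, LQ, CX, PC, HA]
Visit RI → queue [PS, MY, IH, IE, GU, BR, LQ, CX, PC, HA]
Visit PS → queue [MY, IH, IE, GU, BR, LQ, CX, PC, HA]
Visit MY → queue [IH, IE, GU, BR, LQ, CX, PC, HA]
Visit IH → queue [IE, GU, BR, LQ, CX, PC, HA]
Visit IE → queue [GU, BR, LQ, CX, PC, HA]
Visit GU → queue [BR, LQ, CX, PC, HA]
Visit BR → queue [LQ, CX, PC, HA]
Visit LQ → queue [CX, PC, HA]
Visit CX → queue [PC, HA]
Visit PC → queue [HA]
Visit HA; enqueue DT → queue [DT]
Visit DT → queue []

SE, ZV, VY, VU, RI, PS, MY, IH, IE, GU, BR, LQ, CX, PC, HA, DT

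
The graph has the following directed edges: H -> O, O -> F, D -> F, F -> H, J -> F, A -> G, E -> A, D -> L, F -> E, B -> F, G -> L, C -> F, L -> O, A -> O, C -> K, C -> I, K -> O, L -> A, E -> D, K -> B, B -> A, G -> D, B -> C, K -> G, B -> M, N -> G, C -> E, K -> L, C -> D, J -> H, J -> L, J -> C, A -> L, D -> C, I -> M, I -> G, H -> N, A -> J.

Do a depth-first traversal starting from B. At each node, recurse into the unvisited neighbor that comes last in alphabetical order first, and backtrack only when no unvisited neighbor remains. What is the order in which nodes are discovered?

Visit B
B → M
B → F
F → H
H → O
H → N
N → G
G → L
L → A
A → J
J → C
C → K
C → I
C → E
E → D

B → M → F → H → O → N → G → L → A → J → C → K → I → E → D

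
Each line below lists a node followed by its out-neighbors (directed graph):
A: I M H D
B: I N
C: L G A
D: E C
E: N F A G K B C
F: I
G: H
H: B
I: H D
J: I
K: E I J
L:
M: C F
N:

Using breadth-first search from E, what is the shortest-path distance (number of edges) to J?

2

Level 0: E
Level 1: A, B, C, F, G, K, N
Level 2: D, H, I, J, L, M
J first appears at level 2.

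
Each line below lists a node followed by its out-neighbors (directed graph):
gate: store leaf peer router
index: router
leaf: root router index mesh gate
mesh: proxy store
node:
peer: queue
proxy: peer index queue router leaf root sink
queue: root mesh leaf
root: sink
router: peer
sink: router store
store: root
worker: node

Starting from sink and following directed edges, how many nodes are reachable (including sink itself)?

BFS from sink visits: sink, router, store, peer, root, queue, mesh, leaf, proxy, index, gate
Reachable nodes: 11 of 13 total.

11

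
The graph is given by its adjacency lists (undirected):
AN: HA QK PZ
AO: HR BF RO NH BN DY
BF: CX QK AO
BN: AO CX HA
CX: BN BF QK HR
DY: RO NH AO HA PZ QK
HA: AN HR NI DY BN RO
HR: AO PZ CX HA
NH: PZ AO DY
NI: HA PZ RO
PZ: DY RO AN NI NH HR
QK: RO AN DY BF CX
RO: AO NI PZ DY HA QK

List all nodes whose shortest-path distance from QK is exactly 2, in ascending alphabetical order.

AO, BN, HA, HR, NH, NI, PZ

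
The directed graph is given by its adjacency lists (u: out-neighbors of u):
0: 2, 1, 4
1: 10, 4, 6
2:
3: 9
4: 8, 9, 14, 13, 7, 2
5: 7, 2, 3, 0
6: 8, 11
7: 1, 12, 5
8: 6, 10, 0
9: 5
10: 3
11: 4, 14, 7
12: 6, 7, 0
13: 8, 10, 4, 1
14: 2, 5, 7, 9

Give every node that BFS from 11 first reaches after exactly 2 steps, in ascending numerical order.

1, 2, 5, 8, 9, 12, 13

Level 0: 11
Level 1: 4, 7, 14
Level 2: 1, 2, 5, 8, 9, 12, 13
Level 3: 0, 3, 6, 10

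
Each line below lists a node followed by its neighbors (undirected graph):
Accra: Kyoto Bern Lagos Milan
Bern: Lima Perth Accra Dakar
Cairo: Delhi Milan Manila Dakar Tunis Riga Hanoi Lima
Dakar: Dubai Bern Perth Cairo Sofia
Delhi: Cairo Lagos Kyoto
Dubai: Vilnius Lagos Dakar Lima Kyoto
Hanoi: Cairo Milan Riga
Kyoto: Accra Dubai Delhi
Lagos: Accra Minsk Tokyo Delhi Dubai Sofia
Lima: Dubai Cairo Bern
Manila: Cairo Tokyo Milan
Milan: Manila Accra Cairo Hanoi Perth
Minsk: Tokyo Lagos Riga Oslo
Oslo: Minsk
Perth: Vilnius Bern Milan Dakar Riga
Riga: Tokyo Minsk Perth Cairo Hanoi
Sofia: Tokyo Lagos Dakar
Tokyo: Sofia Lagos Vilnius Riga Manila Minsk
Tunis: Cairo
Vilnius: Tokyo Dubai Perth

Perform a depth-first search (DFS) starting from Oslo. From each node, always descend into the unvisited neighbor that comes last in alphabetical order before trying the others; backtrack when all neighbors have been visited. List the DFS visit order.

Visit Oslo
Oslo → Minsk
Minsk → Tokyo
Tokyo → Vilnius
Vilnius → Perth
Perth → Riga
Riga → Hanoi
Hanoi → Milan
Milan → Manila
Manila → Cairo
Cairo → Tunis
Cairo → Lima
Lima → Dubai
Dubai → Lagos
Lagos → Sofia
Sofia → Dakar
Dakar → Bern
Bern → Accra
Accra → Kyoto
Kyoto → Delhi

Oslo, Minsk, Tokyo, Vilnius, Perth, Riga, Hanoi, Milan, Manila, Cairo, Tunis, Lima, Dubai, Lagos, Sofia, Dakar, Bern, Accra, Kyoto, Delhi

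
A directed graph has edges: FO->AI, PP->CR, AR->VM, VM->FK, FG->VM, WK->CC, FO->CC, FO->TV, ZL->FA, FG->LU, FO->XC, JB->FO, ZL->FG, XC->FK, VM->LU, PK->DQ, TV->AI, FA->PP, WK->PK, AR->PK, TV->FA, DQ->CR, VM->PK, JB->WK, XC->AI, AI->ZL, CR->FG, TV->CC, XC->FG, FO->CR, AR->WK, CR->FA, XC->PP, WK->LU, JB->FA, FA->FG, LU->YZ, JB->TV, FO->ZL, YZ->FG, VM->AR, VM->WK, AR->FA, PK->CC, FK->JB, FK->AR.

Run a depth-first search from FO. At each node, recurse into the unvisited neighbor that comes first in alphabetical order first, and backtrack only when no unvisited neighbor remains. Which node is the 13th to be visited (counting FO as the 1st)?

Visit FO
FO → AI
AI → ZL
ZL → FA
FA → FG
FG → LU
LU → YZ
FG → VM
VM → AR
AR → PK
PK → CC
PK → DQ
DQ → CR
AR → WK
VM → FK
FK → JB
JB → TV
FA → PP
FO → XC

Visit order: FO, AI, ZL, FA, FG, LU, YZ, VM, AR, PK, CC, DQ, CR, WK, FK, JB, TV, PP, XC

CR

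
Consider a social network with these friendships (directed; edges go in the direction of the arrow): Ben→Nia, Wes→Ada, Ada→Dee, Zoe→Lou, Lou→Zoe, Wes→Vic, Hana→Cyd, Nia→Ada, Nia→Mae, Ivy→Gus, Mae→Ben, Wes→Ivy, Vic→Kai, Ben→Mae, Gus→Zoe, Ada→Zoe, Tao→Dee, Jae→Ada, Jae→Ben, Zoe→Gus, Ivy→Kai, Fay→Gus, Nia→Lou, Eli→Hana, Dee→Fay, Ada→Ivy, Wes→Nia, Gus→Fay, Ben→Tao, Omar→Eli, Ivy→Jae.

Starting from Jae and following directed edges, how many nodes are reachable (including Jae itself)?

BFS from Jae visits: Jae, Ben, Ada, Tao, Nia, Mae, Zoe, Ivy, Dee, Lou, Gus, Kai, Fay
Reachable nodes: 13 of 19 total.

13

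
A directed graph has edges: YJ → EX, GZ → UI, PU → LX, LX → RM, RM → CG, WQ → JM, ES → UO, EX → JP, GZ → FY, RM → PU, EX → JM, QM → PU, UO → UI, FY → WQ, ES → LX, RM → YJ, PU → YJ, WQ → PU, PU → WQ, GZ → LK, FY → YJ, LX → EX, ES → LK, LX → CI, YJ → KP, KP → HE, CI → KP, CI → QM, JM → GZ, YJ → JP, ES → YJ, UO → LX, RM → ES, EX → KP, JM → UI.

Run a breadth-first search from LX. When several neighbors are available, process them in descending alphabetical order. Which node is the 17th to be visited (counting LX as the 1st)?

UI

Visit LX; enqueue RM, EX, CI → queue [RM, EX, CI]
Visit RM; enqueue YJ, PU, ES, CG → queue [EX, CI, YJ, PU, ES, CG]
Visit EX; enqueue KP, JP, JM → queue [CI, YJ, PU, ES, CG, KP, JP, JM]
Visit CI; enqueue QM → queue [YJ, PU, ES, CG, KP, JP, JM, QM]
Visit YJ → queue [PU, ES, CG, KP, JP, JM, QM]
Visit PU; enqueue WQ → queue [ES, CG, KP, JP, JM, QM, WQ]
Visit ES; enqueue UO, LK → queue [CG, KP, JP, JM, QM, WQ, UO, LK]
Visit CG → queue [KP, JP, JM, QM, WQ, UO, LK]
Visit KP; enqueue HE → queue [JP, JM, QM, WQ, UO, LK, HE]
Visit JP → queue [JM, QM, WQ, UO, LK, HE]
Visit JM; enqueue UI, GZ → queue [QM, WQ, UO, LK, HE, UI, GZ]
Visit QM → queue [WQ, UO, LK, HE, UI, GZ]
Visit WQ → queue [UO, LK, HE, UI, GZ]
Visit UO → queue [LK, HE, UI, GZ]
Visit LK → queue [HE, UI, GZ]
Visit HE → queue [UI, GZ]
Visit UI → queue [GZ]
Visit GZ; enqueue FY → queue [FY]
Visit FY → queue []

Visit order: LX, RM, EX, CI, YJ, PU, ES, CG, KP, JP, JM, QM, WQ, UO, LK, HE, UI, GZ, FY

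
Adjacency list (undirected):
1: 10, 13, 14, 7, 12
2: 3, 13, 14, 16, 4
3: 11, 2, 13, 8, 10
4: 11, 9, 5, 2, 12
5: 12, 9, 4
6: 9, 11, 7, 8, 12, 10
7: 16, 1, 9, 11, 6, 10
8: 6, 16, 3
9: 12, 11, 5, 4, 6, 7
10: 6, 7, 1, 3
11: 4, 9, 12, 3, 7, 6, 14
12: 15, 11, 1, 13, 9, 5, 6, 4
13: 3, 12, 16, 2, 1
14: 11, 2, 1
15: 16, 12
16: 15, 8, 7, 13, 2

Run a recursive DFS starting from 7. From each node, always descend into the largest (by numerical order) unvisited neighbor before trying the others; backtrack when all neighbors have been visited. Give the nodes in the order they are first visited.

Visit 7
7 → 16
16 → 15
15 → 12
12 → 13
13 → 3
3 → 11
11 → 14
14 → 2
2 → 4
4 → 9
9 → 6
6 → 10
10 → 1
6 → 8
9 → 5

7, 16, 15, 12, 13, 3, 11, 14, 2, 4, 9, 6, 10, 1, 8, 5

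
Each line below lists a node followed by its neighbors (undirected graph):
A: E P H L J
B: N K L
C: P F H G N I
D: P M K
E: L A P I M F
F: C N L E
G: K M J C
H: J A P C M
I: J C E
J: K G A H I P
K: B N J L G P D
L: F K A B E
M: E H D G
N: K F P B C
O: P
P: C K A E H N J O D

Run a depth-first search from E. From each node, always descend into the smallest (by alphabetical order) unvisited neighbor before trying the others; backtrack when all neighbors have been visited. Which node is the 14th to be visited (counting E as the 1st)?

Visit E
E → A
A → H
H → C
C → F
F → L
L → B
B → K
K → D
D → M
M → G
G → J
J → I
J → P
P → N
P → O

Visit order: E, A, H, C, F, L, B, K, D, M, G, J, I, P, N, O

P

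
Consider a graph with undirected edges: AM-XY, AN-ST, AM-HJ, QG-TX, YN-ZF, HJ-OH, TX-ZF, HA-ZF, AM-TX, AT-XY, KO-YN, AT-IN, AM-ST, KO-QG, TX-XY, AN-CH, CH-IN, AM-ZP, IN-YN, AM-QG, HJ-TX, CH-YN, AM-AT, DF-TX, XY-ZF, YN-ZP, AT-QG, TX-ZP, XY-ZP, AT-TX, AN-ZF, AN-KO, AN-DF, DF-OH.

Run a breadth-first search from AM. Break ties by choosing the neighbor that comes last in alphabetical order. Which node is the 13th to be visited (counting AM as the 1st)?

KO

Visit AM; enqueue ZP, XY, TX, ST, QG, HJ, AT → queue [ZP, XY, TX, ST, QG, HJ, AT]
Visit ZP; enqueue YN → queue [XY, TX, ST, QG, HJ, AT, YN]
Visit XY; enqueue ZF → queue [TX, ST, QG, HJ, AT, YN, ZF]
Visit TX; enqueue DF → queue [ST, QG, HJ, AT, YN, ZF, DF]
Visit ST; enqueue AN → queue [QG, HJ, AT, YN, ZF, DF, AN]
Visit QG; enqueue KO → queue [HJ, AT, YN, ZF, DF, AN, KO]
Visit HJ; enqueue OH → queue [AT, YN, ZF, DF, AN, KO, OH]
Visit AT; enqueue IN → queue [YN, ZF, DF, AN, KO, OH, IN]
Visit YN; enqueue CH → queue [ZF, DF, AN, KO, OH, IN, CH]
Visit ZF; enqueue HA → queue [DF, AN, KO, OH, IN, CH, HA]
Visit DF → queue [AN, KO, OH, IN, CH, HA]
Visit AN → queue [KO, OH, IN, CH, HA]
Visit KO → queue [OH, IN, CH, HA]
Visit OH → queue [IN, CH, HA]
Visit IN → queue [CH, HA]
Visit CH → queue [HA]
Visit HA → queue []

Visit order: AM, ZP, XY, TX, ST, QG, HJ, AT, YN, ZF, DF, AN, KO, OH, IN, CH, HA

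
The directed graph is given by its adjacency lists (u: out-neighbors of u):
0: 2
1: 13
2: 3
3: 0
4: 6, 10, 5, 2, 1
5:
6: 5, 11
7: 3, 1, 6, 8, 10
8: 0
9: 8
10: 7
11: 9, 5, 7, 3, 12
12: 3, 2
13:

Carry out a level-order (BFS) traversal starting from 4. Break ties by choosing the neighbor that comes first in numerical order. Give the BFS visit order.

4 → 1 → 2 → 5 → 6 → 10 → 13 → 3 → 11 → 7 → 0 → 9 → 12 → 8

Visit 4; enqueue 1, 2, 5, 6, 10 → queue [1, 2, 5, 6, 10]
Visit 1; enqueue 13 → queue [2, 5, 6, 10, 13]
Visit 2; enqueue 3 → queue [5, 6, 10, 13, 3]
Visit 5 → queue [6, 10, 13, 3]
Visit 6; enqueue 11 → queue [10, 13, 3, 11]
Visit 10; enqueue 7 → queue [13, 3, 11, 7]
Visit 13 → queue [3, 11, 7]
Visit 3; enqueue 0 → queue [11, 7, 0]
Visit 11; enqueue 9, 12 → queue [7, 0, 9, 12]
Visit 7; enqueue 8 → queue [0, 9, 12, 8]
Visit 0 → queue [9, 12, 8]
Visit 9 → queue [12, 8]
Visit 12 → queue [8]
Visit 8 → queue []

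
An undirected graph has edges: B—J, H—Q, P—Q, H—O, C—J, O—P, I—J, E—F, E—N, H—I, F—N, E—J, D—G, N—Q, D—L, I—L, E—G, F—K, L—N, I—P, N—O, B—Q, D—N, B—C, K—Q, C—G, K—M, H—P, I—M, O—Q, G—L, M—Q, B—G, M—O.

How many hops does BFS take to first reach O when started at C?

3

Level 0: C
Level 1: B, G, J
Level 2: D, E, I, L, Q
Level 3: F, H, K, M, N, O, P
O first appears at level 3.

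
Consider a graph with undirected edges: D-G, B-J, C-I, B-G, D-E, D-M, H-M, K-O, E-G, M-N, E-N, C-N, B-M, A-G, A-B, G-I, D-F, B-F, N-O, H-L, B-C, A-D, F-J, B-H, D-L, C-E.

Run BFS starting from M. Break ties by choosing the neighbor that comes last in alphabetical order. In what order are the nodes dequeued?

M → N → H → D → B → O → E → C → L → G → F → A → J → K → I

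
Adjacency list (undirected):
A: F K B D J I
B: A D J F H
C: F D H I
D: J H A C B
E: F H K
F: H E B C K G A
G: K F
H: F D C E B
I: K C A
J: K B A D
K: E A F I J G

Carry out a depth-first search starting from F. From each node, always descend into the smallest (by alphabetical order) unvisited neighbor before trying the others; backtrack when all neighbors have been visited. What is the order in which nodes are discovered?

F, A, B, D, C, H, E, K, G, I, J

Visit F
F → A
A → B
B → D
D → C
C → H
H → E
E → K
K → G
K → I
K → J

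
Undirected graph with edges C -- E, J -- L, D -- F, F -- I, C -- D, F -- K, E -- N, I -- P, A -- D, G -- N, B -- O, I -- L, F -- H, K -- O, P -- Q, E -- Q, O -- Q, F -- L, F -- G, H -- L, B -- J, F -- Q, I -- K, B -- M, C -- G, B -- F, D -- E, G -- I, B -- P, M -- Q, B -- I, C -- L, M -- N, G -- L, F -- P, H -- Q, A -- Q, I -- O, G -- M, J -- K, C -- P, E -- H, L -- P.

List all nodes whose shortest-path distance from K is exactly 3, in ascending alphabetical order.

Level 0: K
Level 1: F, I, J, O
Level 2: B, D, G, H, L, P, Q
Level 3: A, C, E, M, N

A, C, E, M, N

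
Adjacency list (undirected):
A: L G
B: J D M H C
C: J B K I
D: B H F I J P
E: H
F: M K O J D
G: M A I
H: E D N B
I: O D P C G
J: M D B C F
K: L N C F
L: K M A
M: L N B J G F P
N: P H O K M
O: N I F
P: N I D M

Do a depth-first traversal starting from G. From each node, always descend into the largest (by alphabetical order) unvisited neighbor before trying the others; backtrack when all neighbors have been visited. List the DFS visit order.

Visit G
G → M
M → P
P → N
N → O
O → I
I → D
D → J
J → F
F → K
K → L
L → A
K → C
C → B
B → H
H → E

G M P N O I D J F K L A C B H E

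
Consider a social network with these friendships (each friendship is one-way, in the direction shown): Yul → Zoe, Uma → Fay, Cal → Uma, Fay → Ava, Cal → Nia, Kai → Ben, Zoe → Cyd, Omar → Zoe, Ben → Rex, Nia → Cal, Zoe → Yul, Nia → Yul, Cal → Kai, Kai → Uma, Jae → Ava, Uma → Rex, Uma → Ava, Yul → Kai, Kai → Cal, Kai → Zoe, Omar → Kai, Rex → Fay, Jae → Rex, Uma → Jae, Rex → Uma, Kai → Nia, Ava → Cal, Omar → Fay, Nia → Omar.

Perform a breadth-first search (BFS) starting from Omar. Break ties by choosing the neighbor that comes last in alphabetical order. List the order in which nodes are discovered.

Visit Omar; enqueue Zoe, Kai, Fay → queue [Zoe, Kai, Fay]
Visit Zoe; enqueue Yul, Cyd → queue [Kai, Fay, Yul, Cyd]
Visit Kai; enqueue Uma, Nia, Cal, Ben → queue [Fay, Yul, Cyd, Uma, Nia, Cal, Ben]
Visit Fay; enqueue Ava → queue [Yul, Cyd, Uma, Nia, Cal, Ben, Ava]
Visit Yul → queue [Cyd, Uma, Nia, Cal, Ben, Ava]
Visit Cyd → queue [Uma, Nia, Cal, Ben, Ava]
Visit Uma; enqueue Rex, Jae → queue [Nia, Cal, Ben, Ava, Rex, Jae]
Visit Nia → queue [Cal, Ben, Ava, Rex, Jae]
Visit Cal → queue [Ben, Ava, Rex, Jae]
Visit Ben → queue [Ava, Rex, Jae]
Visit Ava → queue [Rex, Jae]
Visit Rex → queue [Jae]
Visit Jae → queue []

Omar → Zoe → Kai → Fay → Yul → Cyd → Uma → Nia → Cal → Ben → Ava → Rex → Jae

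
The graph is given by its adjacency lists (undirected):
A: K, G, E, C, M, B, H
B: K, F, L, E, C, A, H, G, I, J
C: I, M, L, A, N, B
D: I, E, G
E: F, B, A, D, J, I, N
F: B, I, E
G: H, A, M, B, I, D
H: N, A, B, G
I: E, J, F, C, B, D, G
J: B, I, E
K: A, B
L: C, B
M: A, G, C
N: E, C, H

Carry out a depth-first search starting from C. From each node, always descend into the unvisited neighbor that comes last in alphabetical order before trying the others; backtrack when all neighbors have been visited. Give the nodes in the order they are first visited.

C → N → H → G → M → A → K → B → L → J → I → F → E → D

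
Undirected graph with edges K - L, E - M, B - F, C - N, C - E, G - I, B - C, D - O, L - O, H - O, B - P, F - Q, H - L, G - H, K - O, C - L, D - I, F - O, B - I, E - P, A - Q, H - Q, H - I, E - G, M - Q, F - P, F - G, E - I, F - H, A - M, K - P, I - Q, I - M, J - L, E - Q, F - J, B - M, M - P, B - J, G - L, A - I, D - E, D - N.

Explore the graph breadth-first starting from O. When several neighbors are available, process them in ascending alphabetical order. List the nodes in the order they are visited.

O D F H K L E I N B G J P Q C M A

Visit O; enqueue D, F, H, K, L → queue [D, F, H, K, L]
Visit D; enqueue E, I, N → queue [F, H, K, L, E, I, N]
Visit F; enqueue B, G, J, P, Q → queue [H, K, L, E, I, N, B, G, J, P, Q]
Visit H → queue [K, L, E, I, N, B, G, J, P, Q]
Visit K → queue [L, E, I, N, B, G, J, P, Q]
Visit L; enqueue C → queue [E, I, N, B, G, J, P, Q, C]
Visit E; enqueue M → queue [I, N, B, G, J, P, Q, C, M]
Visit I; enqueue A → queue [N, B, G, J, P, Q, C, M, A]
Visit N → queue [B, G, J, P, Q, C, M, A]
Visit B → queue [G, J, P, Q, C, M, A]
Visit G → queue [J, P, Q, C, M, A]
Visit J → queue [P, Q, C, M, A]
Visit P → queue [Q, C, M, A]
Visit Q → queue [C, M, A]
Visit C → queue [M, A]
Visit M → queue [A]
Visit A → queue []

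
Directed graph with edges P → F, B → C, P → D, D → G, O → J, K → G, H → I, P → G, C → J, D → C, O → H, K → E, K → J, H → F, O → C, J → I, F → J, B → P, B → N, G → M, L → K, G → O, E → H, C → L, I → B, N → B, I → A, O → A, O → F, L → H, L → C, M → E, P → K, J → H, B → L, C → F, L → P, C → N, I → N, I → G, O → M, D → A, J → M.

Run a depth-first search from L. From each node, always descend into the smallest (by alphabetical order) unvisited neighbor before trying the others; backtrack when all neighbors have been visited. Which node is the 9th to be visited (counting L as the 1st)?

N

Visit L
L → C
C → F
F → J
J → H
H → I
I → A
I → B
B → N
B → P
P → D
D → G
G → M
M → E
G → O
P → K

Visit order: L, C, F, J, H, I, A, B, N, P, D, G, M, E, O, K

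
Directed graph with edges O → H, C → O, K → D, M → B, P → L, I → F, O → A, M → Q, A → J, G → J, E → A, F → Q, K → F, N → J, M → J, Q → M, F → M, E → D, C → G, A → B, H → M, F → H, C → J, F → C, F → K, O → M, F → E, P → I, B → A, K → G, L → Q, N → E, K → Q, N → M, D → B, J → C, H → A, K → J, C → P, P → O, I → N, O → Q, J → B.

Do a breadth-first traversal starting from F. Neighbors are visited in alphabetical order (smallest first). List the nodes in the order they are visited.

F → C → E → H → K → M → Q → G → J → O → P → A → D → B → I → L → N

Visit F; enqueue C, E, H, K, M, Q → queue [C, E, H, K, M, Q]
Visit C; enqueue G, J, O, P → queue [E, H, K, M, Q, G, J, O, P]
Visit E; enqueue A, D → queue [H, K, M, Q, G, J, O, P, A, D]
Visit H → queue [K, M, Q, G, J, O, P, A, D]
Visit K → queue [M, Q, G, J, O, P, A, D]
Visit M; enqueue B → queue [Q, G, J, O, P, A, D, B]
Visit Q → queue [G, J, O, P, A, D, B]
Visit G → queue [J, O, P, A, D, B]
Visit J → queue [O, P, A, D, B]
Visit O → queue [P, A, D, B]
Visit P; enqueue I, L → queue [A, D, B, I, L]
Visit A → queue [D, B, I, L]
Visit D → queue [B, I, L]
Visit B → queue [I, L]
Visit I; enqueue N → queue [L, N]
Visit L → queue [N]
Visit N → queue []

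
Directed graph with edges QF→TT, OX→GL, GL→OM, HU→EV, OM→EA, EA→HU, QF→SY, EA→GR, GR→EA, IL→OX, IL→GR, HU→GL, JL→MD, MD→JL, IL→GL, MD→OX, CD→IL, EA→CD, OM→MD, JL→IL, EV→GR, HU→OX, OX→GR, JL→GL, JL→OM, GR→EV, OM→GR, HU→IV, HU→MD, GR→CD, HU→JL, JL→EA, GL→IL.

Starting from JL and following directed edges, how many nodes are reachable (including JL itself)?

BFS from JL visits: JL, EA, GL, IL, MD, OM, CD, GR, HU, OX, EV, IV
Reachable nodes: 12 of 15 total.

12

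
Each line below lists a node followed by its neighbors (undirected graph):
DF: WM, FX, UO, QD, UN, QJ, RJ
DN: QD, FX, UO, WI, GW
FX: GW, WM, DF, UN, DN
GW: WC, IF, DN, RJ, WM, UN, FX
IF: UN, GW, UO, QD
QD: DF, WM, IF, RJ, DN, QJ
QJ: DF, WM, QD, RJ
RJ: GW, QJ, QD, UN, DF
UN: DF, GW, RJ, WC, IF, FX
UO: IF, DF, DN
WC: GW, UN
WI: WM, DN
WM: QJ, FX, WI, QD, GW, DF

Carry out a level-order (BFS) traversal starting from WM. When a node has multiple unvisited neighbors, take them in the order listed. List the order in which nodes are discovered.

WM → QJ → FX → WI → QD → GW → DF → RJ → UN → DN → IF → WC → UO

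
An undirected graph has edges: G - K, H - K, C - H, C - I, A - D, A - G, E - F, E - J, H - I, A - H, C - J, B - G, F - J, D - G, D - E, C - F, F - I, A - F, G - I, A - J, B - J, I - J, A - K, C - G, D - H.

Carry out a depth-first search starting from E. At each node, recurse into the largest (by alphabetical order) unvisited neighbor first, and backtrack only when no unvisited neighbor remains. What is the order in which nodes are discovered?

E -> J -> I -> H -> K -> G -> D -> A -> F -> C -> B

Visit E
E → J
J → I
I → H
H → K
K → G
G → D
D → A
A → F
F → C
G → B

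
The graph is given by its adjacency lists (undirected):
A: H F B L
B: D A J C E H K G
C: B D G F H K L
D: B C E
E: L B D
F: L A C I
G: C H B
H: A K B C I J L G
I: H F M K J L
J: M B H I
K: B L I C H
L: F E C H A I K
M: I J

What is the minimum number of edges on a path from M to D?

Level 0: M
Level 1: I, J
Level 2: B, F, H, K, L
Level 3: A, C, D, E, G
D first appears at level 3.

3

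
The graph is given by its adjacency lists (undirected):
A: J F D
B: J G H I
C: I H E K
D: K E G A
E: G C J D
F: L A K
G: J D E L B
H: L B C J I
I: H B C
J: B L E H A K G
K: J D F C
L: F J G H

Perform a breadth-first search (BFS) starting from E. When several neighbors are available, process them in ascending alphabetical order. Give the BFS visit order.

Visit E; enqueue C, D, G, J → queue [C, D, G, J]
Visit C; enqueue H, I, K → queue [D, G, J, H, I, K]
Visit D; enqueue A → queue [G, J, H, I, K, A]
Visit G; enqueue B, L → queue [J, H, I, K, A, B, L]
Visit J → queue [H, I, K, A, B, L]
Visit H → queue [I, K, A, B, L]
Visit I → queue [K, A, B, L]
Visit K; enqueue F → queue [A, B, L, F]
Visit A → queue [B, L, F]
Visit B → queue [L, F]
Visit L → queue [F]
Visit F → queue []

E, C, D, G, J, H, I, K, A, B, L, F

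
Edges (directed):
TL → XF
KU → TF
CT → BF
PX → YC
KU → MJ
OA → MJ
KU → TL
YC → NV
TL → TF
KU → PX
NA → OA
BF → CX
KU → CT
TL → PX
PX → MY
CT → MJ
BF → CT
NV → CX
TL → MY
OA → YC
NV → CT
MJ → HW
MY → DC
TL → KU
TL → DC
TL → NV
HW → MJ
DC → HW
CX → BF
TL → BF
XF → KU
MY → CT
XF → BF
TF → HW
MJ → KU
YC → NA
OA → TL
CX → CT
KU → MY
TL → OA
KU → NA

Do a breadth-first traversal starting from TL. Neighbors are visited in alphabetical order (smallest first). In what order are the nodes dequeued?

TL BF DC KU MY NV OA PX TF XF CT CX HW MJ NA YC

Visit TL; enqueue BF, DC, KU, MY, NV, OA, PX, TF, XF → queue [BF, DC, KU, MY, NV, OA, PX, TF, XF]
Visit BF; enqueue CT, CX → queue [DC, KU, MY, NV, OA, PX, TF, XF, CT, CX]
Visit DC; enqueue HW → queue [KU, MY, NV, OA, PX, TF, XF, CT, CX, HW]
Visit KU; enqueue MJ, NA → queue [MY, NV, OA, PX, TF, XF, CT, CX, HW, MJ, NA]
Visit MY → queue [NV, OA, PX, TF, XF, CT, CX, HW, MJ, NA]
Visit NV → queue [OA, PX, TF, XF, CT, CX, HW, MJ, NA]
Visit OA; enqueue YC → queue [PX, TF, XF, CT, CX, HW, MJ, NA, YC]
Visit PX → queue [TF, XF, CT, CX, HW, MJ, NA, YC]
Visit TF → queue [XF, CT, CX, HW, MJ, NA, YC]
Visit XF → queue [CT, CX, HW, MJ, NA, YC]
Visit CT → queue [CX, HW, MJ, NA, YC]
Visit CX → queue [HW, MJ, NA, YC]
Visit HW → queue [MJ, NA, YC]
Visit MJ → queue [NA, YC]
Visit NA → queue [YC]
Visit YC → queue []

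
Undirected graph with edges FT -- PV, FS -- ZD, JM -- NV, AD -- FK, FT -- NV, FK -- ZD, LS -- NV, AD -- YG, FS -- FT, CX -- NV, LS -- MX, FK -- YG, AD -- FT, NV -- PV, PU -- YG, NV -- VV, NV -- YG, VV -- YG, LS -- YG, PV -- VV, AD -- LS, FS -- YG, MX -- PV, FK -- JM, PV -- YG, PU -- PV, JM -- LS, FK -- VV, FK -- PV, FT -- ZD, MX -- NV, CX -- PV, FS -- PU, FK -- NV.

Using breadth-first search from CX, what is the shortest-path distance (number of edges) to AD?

Level 0: CX
Level 1: NV, PV
Level 2: FK, FT, JM, LS, MX, PU, VV, YG
Level 3: AD, FS, ZD
AD first appears at level 3.

3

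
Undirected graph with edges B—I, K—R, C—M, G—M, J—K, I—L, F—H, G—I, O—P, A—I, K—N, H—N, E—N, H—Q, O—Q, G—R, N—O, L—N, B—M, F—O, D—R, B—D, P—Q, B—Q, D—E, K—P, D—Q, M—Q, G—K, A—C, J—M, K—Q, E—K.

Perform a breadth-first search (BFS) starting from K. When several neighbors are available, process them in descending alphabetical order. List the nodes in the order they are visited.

Visit K; enqueue R, Q, P, N, J, G, E → queue [R, Q, P, N, J, G, E]
Visit R; enqueue D → queue [Q, P, N, J, G, E, D]
Visit Q; enqueue O, M, H, B → queue [P, N, J, G, E, D, O, M, H, B]
Visit P → queue [N, J, G, E, D, O, M, H, B]
Visit N; enqueue L → queue [J, G, E, D, O, M, H, B, L]
Visit J → queue [G, E, D, O, M, H, B, L]
Visit G; enqueue I → queue [E, D, O, M, H, B, L, I]
Visit E → queue [D, O, M, H, B, L, I]
Visit D → queue [O, M, H, B, L, I]
Visit O; enqueue F → queue [M, H, B, L, I, F]
Visit M; enqueue C → queue [H, B, L, I, F, C]
Visit H → queue [B, L, I, F, C]
Visit B → queue [L, I, F, C]
Visit L → queue [I, F, C]
Visit I; enqueue A → queue [F, C, A]
Visit F → queue [C, A]
Visit C → queue [A]
Visit A → queue []

K, R, Q, P, N, J, G, E, D, O, M, H, B, L, I, F, C, A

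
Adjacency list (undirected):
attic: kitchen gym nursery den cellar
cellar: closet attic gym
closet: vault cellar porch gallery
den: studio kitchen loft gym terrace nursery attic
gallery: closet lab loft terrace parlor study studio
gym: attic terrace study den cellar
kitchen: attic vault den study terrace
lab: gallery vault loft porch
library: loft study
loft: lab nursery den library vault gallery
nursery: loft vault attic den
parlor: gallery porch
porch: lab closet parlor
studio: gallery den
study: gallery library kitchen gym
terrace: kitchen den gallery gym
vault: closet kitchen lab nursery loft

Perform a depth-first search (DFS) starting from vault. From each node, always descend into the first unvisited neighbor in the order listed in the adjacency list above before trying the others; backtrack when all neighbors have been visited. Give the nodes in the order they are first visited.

vault closet cellar attic kitchen den studio gallery lab loft nursery library study gym terrace porch parlor

Visit vault
vault → closet
closet → cellar
cellar → attic
attic → kitchen
kitchen → den
den → studio
studio → gallery
gallery → lab
lab → loft
loft → nursery
loft → library
library → study
study → gym
gym → terrace
lab → porch
porch → parlor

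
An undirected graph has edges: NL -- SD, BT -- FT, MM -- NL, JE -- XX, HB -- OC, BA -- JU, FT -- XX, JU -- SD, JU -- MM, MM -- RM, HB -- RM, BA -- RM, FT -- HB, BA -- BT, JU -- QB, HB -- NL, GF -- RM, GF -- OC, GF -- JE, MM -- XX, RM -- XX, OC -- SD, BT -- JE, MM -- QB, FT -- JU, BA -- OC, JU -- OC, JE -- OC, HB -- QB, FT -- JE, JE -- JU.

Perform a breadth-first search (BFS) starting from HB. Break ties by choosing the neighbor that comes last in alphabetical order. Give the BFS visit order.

Visit HB; enqueue RM, QB, OC, NL, FT → queue [RM, QB, OC, NL, FT]
Visit RM; enqueue XX, MM, GF, BA → queue [QB, OC, NL, FT, XX, MM, GF, BA]
Visit QB; enqueue JU → queue [OC, NL, FT, XX, MM, GF, BA, JU]
Visit OC; enqueue SD, JE → queue [NL, FT, XX, MM, GF, BA, JU, SD, JE]
Visit NL → queue [FT, XX, MM, GF, BA, JU, SD, JE]
Visit FT; enqueue BT → queue [XX, MM, GF, BA, JU, SD, JE, BT]
Visit XX → queue [MM, GF, BA, JU, SD, JE, BT]
Visit MM → queue [GF, BA, JU, SD, JE, BT]
Visit GF → queue [BA, JU, SD, JE, BT]
Visit BA → queue [JU, SD, JE, BT]
Visit JU → queue [SD, JE, BT]
Visit SD → queue [JE, BT]
Visit JE → queue [BT]
Visit BT → queue []

HB → RM → QB → OC → NL → FT → XX → MM → GF → BA → JU → SD → JE → BT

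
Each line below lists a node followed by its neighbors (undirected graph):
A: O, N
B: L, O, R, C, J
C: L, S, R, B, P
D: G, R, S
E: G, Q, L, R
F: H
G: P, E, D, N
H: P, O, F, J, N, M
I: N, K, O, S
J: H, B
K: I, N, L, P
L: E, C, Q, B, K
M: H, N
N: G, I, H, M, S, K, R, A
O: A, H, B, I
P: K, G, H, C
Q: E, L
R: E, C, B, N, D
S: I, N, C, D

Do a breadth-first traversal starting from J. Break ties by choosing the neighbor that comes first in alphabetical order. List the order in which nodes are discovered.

Visit J; enqueue B, H → queue [B, H]
Visit B; enqueue C, L, O, R → queue [H, C, L, O, R]
Visit H; enqueue F, M, N, P → queue [C, L, O, R, F, M, N, P]
Visit C; enqueue S → queue [L, O, R, F, M, N, P, S]
Visit L; enqueue E, K, Q → queue [O, R, F, M, N, P, S, E, K, Q]
Visit O; enqueue A, I → queue [R, F, M, N, P, S, E, K, Q, A, I]
Visit R; enqueue D → queue [F, M, N, P, S, E, K, Q, A, I, D]
Visit F → queue [M, N, P, S, E, K, Q, A, I, D]
Visit M → queue [N, P, S, E, K, Q, A, I, D]
Visit N; enqueue G → queue [P, S, E, K, Q, A, I, D, G]
Visit P → queue [S, E, K, Q, A, I, D, G]
Visit S → queue [E, K, Q, A, I, D, G]
Visit E → queue [K, Q, A, I, D, G]
Visit K → queue [Q, A, I, D, G]
Visit Q → queue [A, I, D, G]
Visit A → queue [I, D, G]
Visit I → queue [D, G]
Visit D → queue [G]
Visit G → queue []

J, B, H, C, L, O, R, F, M, N, P, S, E, K, Q, A, I, D, G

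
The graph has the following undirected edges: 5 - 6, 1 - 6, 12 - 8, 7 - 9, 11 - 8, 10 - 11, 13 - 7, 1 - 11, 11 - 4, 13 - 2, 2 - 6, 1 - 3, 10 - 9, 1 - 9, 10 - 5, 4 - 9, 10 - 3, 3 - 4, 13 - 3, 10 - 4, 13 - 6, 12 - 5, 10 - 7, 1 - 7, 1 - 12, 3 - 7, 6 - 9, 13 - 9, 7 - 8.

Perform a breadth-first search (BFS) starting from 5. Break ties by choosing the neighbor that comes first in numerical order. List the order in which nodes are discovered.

Visit 5; enqueue 6, 10, 12 → queue [6, 10, 12]
Visit 6; enqueue 1, 2, 9, 13 → queue [10, 12, 1, 2, 9, 13]
Visit 10; enqueue 3, 4, 7, 11 → queue [12, 1, 2, 9, 13, 3, 4, 7, 11]
Visit 12; enqueue 8 → queue [1, 2, 9, 13, 3, 4, 7, 11, 8]
Visit 1 → queue [2, 9, 13, 3, 4, 7, 11, 8]
Visit 2 → queue [9, 13, 3, 4, 7, 11, 8]
Visit 9 → queue [13, 3, 4, 7, 11, 8]
Visit 13 → queue [3, 4, 7, 11, 8]
Visit 3 → queue [4, 7, 11, 8]
Visit 4 → queue [7, 11, 8]
Visit 7 → queue [11, 8]
Visit 11 → queue [8]
Visit 8 → queue []

5 -> 6 -> 10 -> 12 -> 1 -> 2 -> 9 -> 13 -> 3 -> 4 -> 7 -> 11 -> 8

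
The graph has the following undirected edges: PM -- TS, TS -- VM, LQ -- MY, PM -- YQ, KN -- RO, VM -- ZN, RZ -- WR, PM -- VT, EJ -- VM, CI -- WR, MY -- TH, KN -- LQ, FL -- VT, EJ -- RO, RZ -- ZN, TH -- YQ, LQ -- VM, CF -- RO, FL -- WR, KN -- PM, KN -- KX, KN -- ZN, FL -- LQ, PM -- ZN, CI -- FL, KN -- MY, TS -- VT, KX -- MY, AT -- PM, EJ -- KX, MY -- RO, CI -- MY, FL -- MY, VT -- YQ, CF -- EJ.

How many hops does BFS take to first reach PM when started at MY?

Level 0: MY
Level 1: CI, FL, KN, KX, LQ, RO, TH
Level 2: CF, EJ, PM, VM, VT, WR, YQ, ZN
Level 3: AT, RZ, TS
PM first appears at level 2.

2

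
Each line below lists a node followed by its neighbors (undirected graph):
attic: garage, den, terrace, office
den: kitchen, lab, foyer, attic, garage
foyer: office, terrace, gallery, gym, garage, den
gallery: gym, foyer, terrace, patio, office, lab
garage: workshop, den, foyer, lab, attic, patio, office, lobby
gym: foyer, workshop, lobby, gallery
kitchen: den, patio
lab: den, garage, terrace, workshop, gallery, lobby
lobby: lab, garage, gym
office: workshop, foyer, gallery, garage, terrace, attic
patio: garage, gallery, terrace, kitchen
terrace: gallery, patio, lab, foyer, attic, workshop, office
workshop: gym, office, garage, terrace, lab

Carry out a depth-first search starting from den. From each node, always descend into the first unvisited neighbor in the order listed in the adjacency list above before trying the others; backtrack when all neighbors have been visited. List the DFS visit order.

Visit den
den → kitchen
kitchen → patio
patio → garage
garage → workshop
workshop → gym
gym → foyer
foyer → office
office → gallery
gallery → terrace
terrace → lab
lab → lobby
terrace → attic

den, kitchen, patio, garage, workshop, gym, foyer, office, gallery, terrace, lab, lobby, attic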